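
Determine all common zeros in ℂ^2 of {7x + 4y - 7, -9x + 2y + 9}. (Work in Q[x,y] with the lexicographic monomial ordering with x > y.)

Compute a lex Gröbner basis by Buchberger's algorithm.
f_1 = 7x + 4y - 7, LT = x.
f_2 = -9x + 2y + 9, LT = x.

S(f_1,f_2): lcm = x. S = 50/63y.
  leading term y: no divisor's leading term divides it; move 50/63y to the remainder.
  remainder 50/63y ≠ 0; add h_3 = 50/63y to the basis.

The other S-polynomials (S(f_1,h_3), S(f_2,h_3)) all reduce to 0 modulo the current basis, so we have a Gröbner basis.
Inter-reduce: drop elements whose leading term is divisible by another's, tail-reduce, and make monic.
Reduced Gröbner basis: {x - 1, y}.

From the last basis element, y = 0, so y takes values in {0}. Each choice, substituted upward through the basis, yields the corresponding point(s) of the solution set.
  y = 0: the earlier basis element becomes x - 1 = 0, giving x = 1 — point (1, 0).

{(1, 0)}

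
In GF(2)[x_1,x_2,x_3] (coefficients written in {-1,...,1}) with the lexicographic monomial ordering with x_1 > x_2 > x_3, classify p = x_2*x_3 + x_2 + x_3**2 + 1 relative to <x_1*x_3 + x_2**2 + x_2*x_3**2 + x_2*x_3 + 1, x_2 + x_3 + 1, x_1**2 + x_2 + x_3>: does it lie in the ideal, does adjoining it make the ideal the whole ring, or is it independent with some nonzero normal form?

x_2*x_3 + x_2 + x_3**2 + 1 lies in I (it reduces to 0).

First compute the reduced Gröbner basis of I by Buchberger's algorithm.
f_1 = x_1*x_3 + x_2**2 + x_2*x_3**2 + x_2*x_3 + 1, LT = x_1*x_3.
f_2 = x_2 + x_3 + 1, LT = x_2.
f_3 = x_1**2 + x_2 + x_3, LT = x_1**2.

S(f_1,f_3): lcm = x_1**2*x_3. S = x_1*x_2**2 + x_1*x_2*x_3**2 + x_1*x_2*x_3 + x_1 + x_2*x_3 + x_3**2.
  leading term x_1*x_2**2: subtract (x_1*x_2)·f_2 from x_1*x_2**2 + x_1*x_2*x_3**2 + x_1*x_2*x_3 + x_1 + x_2*x_3 + x_3**2 → x_1*x_2*x_3**2 + x_1*x_2 + x_1 + x_2*x_3 + x_3**2
  leading term x_1*x_2*x_3**2: subtract (x_2*x_3)·f_1 from x_1*x_2*x_3**2 + x_1*x_2 + x_1 + x_2*x_3 + x_3**2 → x_1*x_2 + x_1 + x_2**3*x_3 + x_2**2*x_3**3 + x_2**2*x_3**2 + x_3**2
  leading term x_1*x_2: subtract (x_1)·f_2 from x_1*x_2 + x_1 + x_2**3*x_3 + x_2**2*x_3**3 + x_2**2*x_3**2 + x_3**2 → x_1*x_3 + x_2**3*x_3 + x_2**2*x_3**3 + x_2**2*x_3**2 + x_3**2
  leading term x_1*x_3: subtract (1)·f_1 from x_1*x_3 + x_2**3*x_3 + x_2**2*x_3**3 + x_2**2*x_3**2 + x_3**2 → x_2**3*x_3 + x_2**2*x_3**3 + x_2**2*x_3**2 + x_2**2 + x_2*x_3**2 + x_2*x_3 + x_3**2 + 1
  leading term x_2**3*x_3: subtract (x_2**2*x_3)·f_2 from x_2**3*x_3 + x_2**2*x_3**3 + x_2**2*x_3**2 + x_2**2 + x_2*x_3**2 + x_2*x_3 + x_3**2 + 1 → x_2**2*x_3**3 + x_2**2*x_3 + x_2**2 + x_2*x_3**2 + x_2*x_3 + x_3**2 + 1
  leading term x_2**2*x_3**3: subtract (x_2*x_3**3)·f_2 from x_2**2*x_3**3 + x_2**2*x_3 + x_2**2 + x_2*x_3**2 + x_2*x_3 + x_3**2 + 1 → x_2**2*x_3 + x_2**2 + x_2*x_3**4 + x_2*x_3**3 + x_2*x_3**2 + x_2*x_3 + x_3**2 + 1
  leading term x_2**2*x_3: subtract (x_2*x_3)·f_2 from x_2**2*x_3 + x_2**2 + x_2*x_3**4 + x_2*x_3**3 + x_2*x_3**2 + x_2*x_3 + x_3**2 + 1 → x_2**2 + x_2*x_3**4 + x_2*x_3**3 + x_3**2 + 1
  leading term x_2**2: subtract (x_2)·f_2 from x_2**2 + x_2*x_3**4 + x_2*x_3**3 + x_3**2 + 1 → x_2*x_3**4 + x_2*x_3**3 + x_2*x_3 + x_2 + x_3**2 + 1
  leading term x_2*x_3**4: subtract (x_3**4)·f_2 from x_2*x_3**4 + x_2*x_3**3 + x_2*x_3 + x_2 + x_3**2 + 1 → x_2*x_3**3 + x_2*x_3 + x_2 + x_3**5 + x_3**4 + x_3**2 + 1
  leading term x_2*x_3**3: subtract (x_3**3)·f_2 from x_2*x_3**3 + x_2*x_3 + x_2 + x_3**5 + x_3**4 + x_3**2 + 1 → x_2*x_3 + x_2 + x_3**5 + x_3**3 + x_3**2 + 1
  leading term x_2*x_3: subtract (x_3)·f_2 from x_2*x_3 + x_2 + x_3**5 + x_3**3 + x_3**2 + 1 → x_2 + x_3**5 + x_3**3 + x_3 + 1
  leading term x_2: subtract (1)·f_2 from x_2 + x_3**5 + x_3**3 + x_3 + 1 → x_3**5 + x_3**3
  leading term x_3**5: no divisor's leading term divides it; move x_3**5 to the remainder.
  leading term x_3**3: no divisor's leading term divides it; move x_3**3 to the remainder.
  remainder x_3**5 + x_3**3 ≠ 0; add h_4 = x_3**5 + x_3**3 to the basis.

The other S-polynomials (S(f_1,f_2), S(f_2,f_3), S(f_1,h_4), S(f_2,h_4), S(f_3,h_4)) all reduce to 0 modulo the current basis, so we have a Gröbner basis.
Inter-reduce: drop elements whose leading term is divisible by another's, tail-reduce, and make monic.
Reduced Gröbner basis: {x_1**2 + 1, x_1*x_3 + x_3**3 + x_3**2 + x_3, x_2 + x_3 + 1, x_3**5 + x_3**3}.
Label its elements g_1 = x_1**2 + 1, g_2 = x_1*x_3 + x_3**3 + x_3**2 + x_3, g_3 = x_2 + x_3 + 1, g_4 = x_3**5 + x_3**3.

Reduce p = x_2*x_3 + x_2 + x_3**2 + 1 modulo G:
  leading term x_2*x_3: subtract (x_3)·g_3 from x_2*x_3 + x_2 + x_3**2 + 1 → x_2 + x_3 + 1
  leading term x_2: subtract (1)·g_3 from x_2 + x_3 + 1 → 0
  normal form = 0.
Since the normal form is 0, p ∈ I.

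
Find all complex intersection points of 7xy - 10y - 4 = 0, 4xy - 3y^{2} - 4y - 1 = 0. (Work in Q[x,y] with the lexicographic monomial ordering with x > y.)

Compute a lex Gröbner basis by Buchberger's algorithm.
f_1 = 7xy - 10y - 4, LT = xy.
f_2 = 4xy - 3y^{2} - 4y - 1, LT = xy.

S(f_1,f_2): lcm = xy. S = \tfrac{3}{4}y^{2} - \tfrac{3}{7}y - \tfrac{9}{28}.
  leading term y^{2}: no divisor's leading term divides it; move \tfrac{3}{4}y^{2} to the remainder.
  leading term y: no divisor's leading term divides it; move -\tfrac{3}{7}y to the remainder.
  leading term 1: no divisor's leading term divides it; move -\tfrac{9}{28} to the remainder.
  remainder \tfrac{3}{4}y^{2} - \tfrac{3}{7}y - \tfrac{9}{28} ≠ 0; add h_3 = \tfrac{3}{4}y^{2} - \tfrac{3}{7}y - \tfrac{9}{28} to the basis.

S(f_1,h_3): lcm = xy^{2}. S = \tfrac{4}{7}xy + \tfrac{3}{7}x - \tfrac{10}{7}y^{2} - \tfrac{4}{7}y.
  leading term xy: subtract (\tfrac{4}{49})·f_1 from \tfrac{4}{7}xy + \tfrac{3}{7}x - \tfrac{10}{7}y^{2} - \tfrac{4}{7}y → \tfrac{3}{7}x - \tfrac{10}{7}y^{2} + \tfrac{12}{49}y + \tfrac{16}{49}
  leading term x: no divisor's leading term divides it; move \tfrac{3}{7}x to the remainder.
  leading term y^{2}: subtract (-\tfrac{40}{21})·h_3 from -\tfrac{10}{7}y^{2} + \tfrac{12}{49}y + \tfrac{16}{49} → -\tfrac{4}{7}y - \tfrac{2}{7}
  leading term y: no divisor's leading term divides it; move -\tfrac{4}{7}y to the remainder.
  leading term 1: no divisor's leading term divides it; move -\tfrac{2}{7} to the remainder.
  remainder \tfrac{3}{7}x - \tfrac{4}{7}y - \tfrac{2}{7} ≠ 0; add h_4 = \tfrac{3}{7}x - \tfrac{4}{7}y - \tfrac{2}{7} to the basis.

The other S-polynomials (S(f_2,h_3), S(f_1,h_4), S(f_2,h_4), S(h_3,h_4)) all reduce to 0 modulo the current basis, so we have a Gröbner basis.
Inter-reduce: drop elements whose leading term is divisible by another's, tail-reduce, and make monic.
Reduced Gröbner basis: {x - \tfrac{4}{3}y - \tfrac{2}{3}, y^{2} - \tfrac{4}{7}y - \tfrac{3}{7}}.

A lex Gröbner basis eliminates variables successively. Here y^{2} - \tfrac{4}{7}y - \tfrac{3}{7} depends only on y, with roots {-3/7, 1}; lifting each root through the earlier basis elements recovers the full solutions.
  y = -3/7: the earlier basis element becomes x - \tfrac{2}{21} = 0, giving x = 2/21 — point (2/21, -3/7).
  y = 1: the earlier basis element becomes x - 2 = 0, giving x = 2 — point (2, 1).
Substituting each solution back into the original system confirms all equations vanish.
This is the nonlinear analogue of row-reducing a linear system.

{(2/21, -3/7), (2, 1)}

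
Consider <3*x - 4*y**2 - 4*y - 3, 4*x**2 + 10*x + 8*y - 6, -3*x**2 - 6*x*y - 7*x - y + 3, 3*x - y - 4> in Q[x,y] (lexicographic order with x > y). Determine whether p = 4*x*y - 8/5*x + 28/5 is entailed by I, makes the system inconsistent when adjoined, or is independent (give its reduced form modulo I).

4*x*y - 8/5*x + 28/5 lies in I (it reduces to 0).

First compute the reduced Gröbner basis of I by Buchberger's algorithm.
f_1 = 3*x - 4*y**2 - 4*y - 3, LT = x.
f_2 = 4*x**2 + 10*x + 8*y - 6, LT = x**2.
f_3 = -3*x**2 - 6*x*y - 7*x - y + 3, LT = x**2.
f_4 = 3*x - y - 4, LT = x.

S(f_1,f_2): lcm = x**2. S = -4/3*x*y**2 - 4/3*x*y - 7/2*x - 2*y + 3/2.
  leading term x*y**2: subtract (-4/9*y**2)·f_1 from -4/3*x*y**2 - 4/3*x*y - 7/2*x - 2*y + 3/2 → -4/3*x*y - 7/2*x - 16/9*y**4 - 16/9*y**3 - 4/3*y**2 - 2*y + 3/2
  leading term x*y: subtract (-4/9*y)·f_1 from -4/3*x*y - 7/2*x - 16/9*y**4 - 16/9*y**3 - 4/3*y**2 - 2*y + 3/2 → -7/2*x - 16/9*y**4 - 32/9*y**3 - 28/9*y**2 - 10/3*y + 3/2
  leading term x: subtract (-7/6)·f_1 from -7/2*x - 16/9*y**4 - 32/9*y**3 - 28/9*y**2 - 10/3*y + 3/2 → -16/9*y**4 - 32/9*y**3 - 70/9*y**2 - 8*y - 2
  leading term y**4: no divisor's leading term divides it; move -16/9*y**4 to the remainder.
  leading term y**3: no divisor's leading term divides it; move -32/9*y**3 to the remainder.
  leading term y**2: no divisor's leading term divides it; move -70/9*y**2 to the remainder.
  leading term y: no divisor's leading term divides it; move -8*y to the remainder.
  leading term 1: no divisor's leading term divides it; move -2 to the remainder.
  remainder -16/9*y**4 - 32/9*y**3 - 70/9*y**2 - 8*y - 2 ≠ 0; add h_5 = -16/9*y**4 - 32/9*y**3 - 70/9*y**2 - 8*y - 2 to the basis.

S(f_1,f_3): lcm = x**2. S = -4/3*x*y**2 - 10/3*x*y - 10/3*x - 1/3*y + 1.
  leading term x*y**2: subtract (-4/9*y**2)·f_1 from -4/3*x*y**2 - 10/3*x*y - 10/3*x - 1/3*y + 1 → -10/3*x*y - 10/3*x - 16/9*y**4 - 16/9*y**3 - 4/3*y**2 - 1/3*y + 1
  leading term x*y: subtract (-10/9*y)·f_1 from -10/3*x*y - 10/3*x - 16/9*y**4 - 16/9*y**3 - 4/3*y**2 - 1/3*y + 1 → -10/3*x - 16/9*y**4 - 56/9*y**3 - 52/9*y**2 - 11/3*y + 1
  leading term x: subtract (-10/9)·f_1 from -10/3*x - 16/9*y**4 - 56/9*y**3 - 52/9*y**2 - 11/3*y + 1 → -16/9*y**4 - 56/9*y**3 - 92/9*y**2 - 73/9*y - 7/3
  leading term y**4: subtract (1)·h_5 from -16/9*y**4 - 56/9*y**3 - 92/9*y**2 - 73/9*y - 7/3 → -8/3*y**3 - 22/9*y**2 - 1/9*y - 1/3
  leading term y**3: no divisor's leading term divides it; move -8/3*y**3 to the remainder.
  leading term y**2: no divisor's leading term divides it; move -22/9*y**2 to the remainder.
  leading term y: no divisor's leading term divides it; move -1/9*y to the remainder.
  leading term 1: no divisor's leading term divides it; move -1/3 to the remainder.
  remainder -8/3*y**3 - 22/9*y**2 - 1/9*y - 1/3 ≠ 0; add h_6 = -8/3*y**3 - 22/9*y**2 - 1/9*y - 1/3 to the basis.

S(f_1,f_4): lcm = x. S = -4/3*y**2 - y + 1/3.
  leading term y**2: no divisor's leading term divides it; move -4/3*y**2 to the remainder.
  leading term y: no divisor's leading term divides it; move -y to the remainder.
  leading term 1: no divisor's leading term divides it; move 1/3 to the remainder.
  remainder -4/3*y**2 - y + 1/3 ≠ 0; add h_7 = -4/3*y**2 - y + 1/3 to the basis.

S(f_2,f_4): lcm = x**2. S = 1/3*x*y + 23/6*x + 2*y - 3/2.
  leading term x*y: subtract (1/9*y)·f_1 from 1/3*x*y + 23/6*x + 2*y - 3/2 → 23/6*x + 4/9*y**3 + 4/9*y**2 + 7/3*y - 3/2
  leading term x: subtract (23/18)·f_1 from 23/6*x + 4/9*y**3 + 4/9*y**2 + 7/3*y - 3/2 → 4/9*y**3 + 50/9*y**2 + 67/9*y + 7/3
  leading term y**3: subtract (-1/6)·h_6 from 4/9*y**3 + 50/9*y**2 + 67/9*y + 7/3 → 139/27*y**2 + 401/54*y + 41/18
  leading term y**2: subtract (-139/36)·h_7 from 139/27*y**2 + 401/54*y + 41/18 → 385/108*y + 385/108
  leading term y: no divisor's leading term divides it; move 385/108*y to the remainder.
  leading term 1: no divisor's leading term divides it; move 385/108 to the remainder.
  remainder 385/108*y + 385/108 ≠ 0; add h_8 = 385/108*y + 385/108 to the basis.

The other S-polynomials (S(f_2,f_3), S(f_3,f_4), S(f_1,h_5), S(f_2,h_5), S(f_3,h_5), S(f_4,h_5), S(f_1,h_6), S(f_2,h_6), S(f_3,h_6), S(f_4,h_6), S(h_5,h_6), S(f_1,h_7), S(f_2,h_7), S(f_3,h_7), S(f_4,h_7), S(h_5,h_7), S(h_6,h_7), S(f_1,h_8), S(f_2,h_8), S(f_3,h_8), S(f_4,h_8), S(h_5,h_8), S(h_6,h_8), S(h_7,h_8)) all reduce to 0 modulo the current basis, so we have a Gröbner basis.
Inter-reduce: drop elements whose leading term is divisible by another's, tail-reduce, and make monic.
Reduced Gröbner basis: {x - 1, y + 1}.
Label its elements g_1 = x - 1, g_2 = y + 1.

Reduce p = 4*x*y - 8/5*x + 28/5 modulo G:
  leading term x*y: subtract (4*y)·g_1 from 4*x*y - 8/5*x + 28/5 → -8/5*x + 4*y + 28/5
  leading term x: subtract (-8/5)·g_1 from -8/5*x + 4*y + 28/5 → 4*y + 4
  leading term y: subtract (4)·g_2 from 4*y + 4 → 0
  normal form = 0.
Since the normal form is 0, p ∈ I.

Ideal membership is decidable via reduction modulo a Gröbner basis.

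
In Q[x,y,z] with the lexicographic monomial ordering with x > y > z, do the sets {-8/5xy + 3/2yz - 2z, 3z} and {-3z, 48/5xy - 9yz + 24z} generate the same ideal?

Yes, the ideals are equal.

Since reduced Gröbner bases are canonical representatives of ideals under a given ordering, it suffices to compute and compare them.
Buchberger on the first generating set:
f_1 = -8/5xy + 3/2yz - 2z, LT = xy.
f_2 = 3z, LT = z.

S(f_1,f_2): leading monomials are coprime, so the S-polynomial reduces to 0 (Buchberger's first criterion).
Every S-polynomial of the final basis reduces to 0, so we have a Gröbner basis.
Inter-reduce: drop elements whose leading term is divisible by another's, tail-reduce, and make monic.
Reduced Gröbner basis: {xy, z}.

Buchberger on the second generating set:
h_1 = -3z, LT = z.
h_2 = 48/5xy - 9yz + 24z, LT = xy.

S(h_1,h_2): leading monomials are coprime, so the S-polynomial reduces to 0 (Buchberger's first criterion).
Every S-polynomial of the final basis reduces to 0, so we have a Gröbner basis.
Inter-reduce: drop elements whose leading term is divisible by another's, tail-reduce, and make monic.
Reduced Gröbner basis: {xy, z}.

Same reduced basis, so the two generating sets span the same ideal.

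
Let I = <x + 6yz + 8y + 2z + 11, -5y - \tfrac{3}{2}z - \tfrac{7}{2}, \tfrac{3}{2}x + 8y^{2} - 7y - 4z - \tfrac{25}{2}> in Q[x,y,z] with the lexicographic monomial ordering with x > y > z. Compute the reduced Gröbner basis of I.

f_1 = x + 6yz + 8y + 2z + 11, LT = x.
f_2 = -5y - \tfrac{3}{2}z - \tfrac{7}{2}, LT = y.
f_3 = \tfrac{3}{2}x + 8y^{2} - 7y - 4z - \tfrac{25}{2}, LT = x.

S(f_1,f_3): lcm = x. S = -\tfrac{16}{3}y^{2} + 6yz + \tfrac{38}{3}y + \tfrac{14}{3}z + \tfrac{58}{3}.
  leading term y^{2}: subtract (\tfrac{16}{15}y)·f_2 from -\tfrac{16}{3}y^{2} + 6yz + \tfrac{38}{3}y + \tfrac{14}{3}z + \tfrac{58}{3} → \tfrac{38}{5}yz + \tfrac{82}{5}y + \tfrac{14}{3}z + \tfrac{58}{3}
  leading term yz: subtract (-\tfrac{38}{25}z)·f_2 from \tfrac{38}{5}yz + \tfrac{82}{5}y + \tfrac{14}{3}z + \tfrac{58}{3} → \tfrac{82}{5}y - \tfrac{57}{25}z^{2} - \tfrac{49}{75}z + \tfrac{58}{3}
  leading term y: subtract (-\tfrac{82}{25})·f_2 from \tfrac{82}{5}y - \tfrac{57}{25}z^{2} - \tfrac{49}{75}z + \tfrac{58}{3} → -\tfrac{57}{25}z^{2} - \tfrac{418}{75}z + \tfrac{589}{75}
  leading term z^{2}: no divisor's leading term divides it; move -\tfrac{57}{25}z^{2} to the remainder.
  leading term z: no divisor's leading term divides it; move -\tfrac{418}{75}z to the remainder.
  leading term 1: no divisor's leading term divides it; move \tfrac{589}{75} to the remainder.
  remainder -\tfrac{57}{25}z^{2} - \tfrac{418}{75}z + \tfrac{589}{75} ≠ 0; add g_4 = -\tfrac{57}{25}z^{2} - \tfrac{418}{75}z + \tfrac{589}{75} to the basis.

The other S-polynomials (S(f_1,f_2), S(f_2,f_3), S(f_1,g_4), S(f_2,g_4), S(f_3,g_4)) all reduce to 0 modulo the current basis, so we have a Gröbner basis.
Inter-reduce: drop elements whose leading term is divisible by another's, tail-reduce, and make monic.

G = {x - \tfrac{1}{5}z - \tfrac{4}{5}, y + \tfrac{3}{10}z + \tfrac{7}{10}, z^{2} + \tfrac{22}{9}z - \tfrac{31}{9}}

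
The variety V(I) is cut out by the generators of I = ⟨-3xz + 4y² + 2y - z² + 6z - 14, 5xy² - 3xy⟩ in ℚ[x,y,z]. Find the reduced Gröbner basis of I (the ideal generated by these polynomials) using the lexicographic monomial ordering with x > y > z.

G = {xy² - ⅗xy, xz - 4/3y² - ⅔y + ⅓z² - 2z + 14/3, y⁴ - 1/10y³ - ¼y²z² + 3/2y²z - 19/5y² + 3/20yz² - 9/10yz + 21/10y}

Buchberger's algorithm terminates because the ascending chain of leading-term ideals stabilizes.

f_1 = -3xz + 4y² + 2y - z² + 6z - 14, LT = xz.
f_2 = 5xy² - 3xy, LT = xy².

S(f_1,f_2): lcm = xy²z. S = ⅗xyz - 4/3y⁴ - ⅔y³ + ⅓y²z² - 2y²z + 14/3y².
  reduce S modulo (f_1, f_2):
  remainder -4/3y⁴ + 2/15y³ + ⅓y²z² - 2y²z + 76/15y² - ⅕yz² + 6/5yz - 14/5y ≠ 0; add g_3 = -4/3y⁴ + 2/15y³ + ⅓y²z² - 2y²z + 76/15y² - ⅕yz² + 6/5yz - 14/5y to the basis.

The other S-polynomials (S(f_1,g_3), S(f_2,g_3)) all reduce to 0 modulo the current basis, so we have a Gröbner basis.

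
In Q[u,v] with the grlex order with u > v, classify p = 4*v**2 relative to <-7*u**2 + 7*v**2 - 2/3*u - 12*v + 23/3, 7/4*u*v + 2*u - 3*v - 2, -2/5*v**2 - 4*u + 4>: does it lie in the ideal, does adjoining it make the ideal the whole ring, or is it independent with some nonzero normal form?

First compute the reduced Gröbner basis of I by Buchberger's algorithm.
f_1 = -7*u**2 + 7*v**2 - 2/3*u - 12*v + 23/3, LT = u**2.
f_2 = 7/4*u*v + 2*u - 3*v - 2, LT = u*v.
f_3 = -2/5*v**2 - 4*u + 4, LT = v**2.

S(f_1,f_2): lcm = u**2*v. S = -v**3 - 8/7*u**2 + 38/21*u*v + 12/7*v**2 + 8/7*u - 23/21*v.
  reduce S modulo (f_1, f_2, f_3):
  remainder -880/49*u + 1633/147*v + 880/49 ≠ 0; add h_4 = -880/49*u + 1633/147*v + 880/49 to the basis.

S(f_2,f_3): lcm = u*v**2. S = -10*u**2 + 8/7*u*v - 12/7*v**2 + 10*u - 8/7*v.
  reduce S modulo (f_1, f_2, f_3, h_4):
  remainder 18702727/194040*v ≠ 0; add h_5 = 18702727/194040*v to the basis.

The other S-polynomials (S(f_1,f_3), S(f_1,h_4), S(f_2,h_4), S(f_3,h_4), S(f_1,h_5), S(f_2,h_5), S(f_3,h_5), S(h_4,h_5)) all reduce to 0 modulo the current basis, so we have a Gröbner basis.
Inter-reduce: drop elements whose leading term is divisible by another's, tail-reduce, and make monic.
Reduced Gröbner basis: {u - 1, v}.
Label its elements g_1 = u - 1, g_2 = v.

Reduce p = 4*v**2 modulo G:
  leading term v**2: subtract (4*v)·g_2 from 4*v**2 → 0
  normal form = 0.
Since the normal form is 0, p ∈ I.

Ideal membership is decidable via reduction modulo a Gröbner basis.

4*v**2 lies in I (it reduces to 0).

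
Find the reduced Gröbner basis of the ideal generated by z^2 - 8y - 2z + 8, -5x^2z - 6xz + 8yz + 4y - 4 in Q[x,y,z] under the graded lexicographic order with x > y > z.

G = {x^2y - x^2 + 6/5xy - 8/5y^2 - 1/10yz - 6/5x + 9/5y + 1/10z - 1/5, x^2z + 6/5xz - 8/5yz - 4/5y + 4/5, z^2 - 8y - 2z + 8}

f_1 = z^2 - 8y - 2z + 8, LT = z^2.
f_2 = -5x^2z - 6xz + 8yz + 4y - 4, LT = x^2z.

S(f_1,f_2): lcm = x^2z^2. S = -8x^2y - 2x^2z - 6/5xz^2 + 8/5yz^2 + 8x^2 + 4/5yz - 4/5z.
  reduce S modulo (f_1, f_2):
  remainder -8x^2y + 8x^2 - 48/5xy + 64/5y^2 + 4/5yz + 48/5x - 72/5y - 4/5z + 8/5 ≠ 0; add g_3 = -8x^2y + 8x^2 - 48/5xy + 64/5y^2 + 4/5yz + 48/5x - 72/5y - 4/5z + 8/5 to the basis.

The other S-polynomials (S(f_1,g_3), S(f_2,g_3)) all reduce to 0 modulo the current basis, so we have a Gröbner basis.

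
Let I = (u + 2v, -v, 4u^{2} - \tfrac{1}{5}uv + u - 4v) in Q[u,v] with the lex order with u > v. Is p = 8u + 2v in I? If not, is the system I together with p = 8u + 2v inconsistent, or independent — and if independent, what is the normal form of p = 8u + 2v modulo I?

First compute the reduced Gröbner basis of I by Buchberger's algorithm.
f_1 = u + 2v, LT = u.
f_2 = -v, LT = v.
f_3 = 4u^{2} - \tfrac{1}{5}uv + u - 4v, LT = u^{2}.

The S-polynomials (S(f_1,f_2), S(f_1,f_3), S(f_2,f_3)) all reduce to 0 modulo the current basis, so we have a Gröbner basis.
Inter-reduce: drop elements whose leading term is divisible by another's, tail-reduce, and make monic.
Reduced Gröbner basis: {u, v}.
Label its elements g_1 = u, g_2 = v.

Reduce p = 8u + 2v modulo G:
  leading term u: subtract (8)·g_1 from 8u + 2v → 2v
  leading term v: subtract (2)·g_2 from 2v → 0
  normal form = 0.
Since the normal form is 0, p ∈ I.

Ideal membership is decidable via reduction modulo a Gröbner basis.

8u + 2v lies in I (it reduces to 0).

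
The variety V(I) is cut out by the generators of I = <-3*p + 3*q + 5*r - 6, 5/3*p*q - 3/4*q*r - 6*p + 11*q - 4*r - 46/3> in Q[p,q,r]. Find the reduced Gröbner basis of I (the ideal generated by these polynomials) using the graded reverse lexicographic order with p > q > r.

G = {q**2 + 73/60*q*r + q - 42/5*r - 2, p - q - 5/3*r + 2}

f_1 = -3*p + 3*q + 5*r - 6, LT = p.
f_2 = 5/3*p*q - 3/4*q*r - 6*p + 11*q - 4*r - 46/3, LT = p*q.

S(f_1,f_2): lcm = p*q. S = -q**2 - 73/60*q*r + 18/5*p - 23/5*q + 12/5*r + 46/5.
  leading term q**2: no divisor's leading term divides it; move -q**2 to the remainder.
  leading term q*r: no divisor's leading term divides it; move -73/60*q*r to the remainder.
  leading term p: subtract (-6/5)·f_1 from 18/5*p - 23/5*q + 12/5*r + 46/5 → -q + 42/5*r + 2
  leading term q: no divisor's leading term divides it; move -q to the remainder.
  leading term r: no divisor's leading term divides it; move 42/5*r to the remainder.
  leading term 1: no divisor's leading term divides it; move 2 to the remainder.
  remainder -q**2 - 73/60*q*r - q + 42/5*r + 2 ≠ 0; add g_3 = -q**2 - 73/60*q*r - q + 42/5*r + 2 to the basis.

The other S-polynomials (S(f_1,g_3), S(f_2,g_3)) all reduce to 0 modulo the current basis, so we have a Gröbner basis.
Inter-reduce: drop elements whose leading term is divisible by another's, tail-reduce, and make monic.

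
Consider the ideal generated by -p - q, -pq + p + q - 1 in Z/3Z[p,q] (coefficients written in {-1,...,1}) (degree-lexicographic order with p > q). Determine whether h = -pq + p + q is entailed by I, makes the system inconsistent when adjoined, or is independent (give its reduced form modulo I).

First compute the reduced Gröbner basis of I by Buchberger's algorithm.
f_1 = -p - q, LT = p.
f_2 = -pq + p + q - 1, LT = pq.

S(f_1,f_2): lcm = pq. S = q^2 + p + q - 1.
  leading term q^2: no divisor's leading term divides it; move q^2 to the remainder.
  leading term p: subtract (-1)·f_1 from p + q - 1 → -1
  leading term 1: no divisor's leading term divides it; move -1 to the remainder.
  remainder q^2 - 1 ≠ 0; add k_3 = q^2 - 1 to the basis.

S(f_1,k_3): leading monomials are coprime, so the S-polynomial reduces to 0 (Buchberger's first criterion).
S(f_2,k_3): lcm = pq^2. S = -pq - q^2 + p + q.
  leading term pq: subtract (q)·f_1 from -pq - q^2 + p + q → p + q
  leading term p: subtract (-1)·f_1 from p + q → 0
  remainder 0.

Every S-polynomial of the final basis reduces to 0, so we have a Gröbner basis.
Inter-reduce: drop elements whose leading term is divisible by another's, tail-reduce, and make monic.
Reduced Gröbner basis: {q^2 - 1, p + q}.
Label its elements g_1 = q^2 - 1, g_2 = p + q.

Reduce h = -pq + p + q modulo G:
  leading term pq: subtract (-q)·g_2 from -pq + p + q → q^2 + p + q
  leading term q^2: subtract (1)·g_1 from q^2 + p + q → p + q + 1
  leading term p: subtract (1)·g_2 from p + q + 1 → 1
  leading term 1: no divisor's leading term divides it; move 1 to the remainder.
  normal form = 1.
The normal form is nonzero, so h ∉ I. Since h minus its normal form lies in I, I + (h) = I + (r) where r = 1; decide whether this ideal is the whole ring.
Here r = 1 is a nonzero constant, hence a unit: 1 ∈ I + (h), the Gröbner basis of I + (h) is {1}, and the enlarged system has no common solution — adjoining h is inconsistent.

Adjoining -pq + p + q makes the ideal the whole ring: the system is inconsistent.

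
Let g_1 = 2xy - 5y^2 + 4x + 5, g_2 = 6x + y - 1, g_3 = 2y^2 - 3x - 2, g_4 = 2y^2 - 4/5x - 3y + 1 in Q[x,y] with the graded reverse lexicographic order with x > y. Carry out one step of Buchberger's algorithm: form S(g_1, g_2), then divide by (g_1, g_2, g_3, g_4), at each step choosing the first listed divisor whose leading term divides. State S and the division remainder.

lcm(LM(g_1), LM(g_2)) = xy.
S = (lcm/LT(g_1))·g_1 − (lcm/LT(g_2))·g_2 = -8/3y^2 + 2x + 1/6y + 5/2.
Reduce S modulo (g_1, g_2, g_3, g_4) in that order:
  leading term y^2: subtract (-4/3)·g_3 from -8/3y^2 + 2x + 1/6y + 5/2 → -2x + 1/6y - 1/6
  leading term x: subtract (-1/3)·g_2 from -2x + 1/6y - 1/6 → 1/2y - 1/2
  leading term y: no divisor's leading term divides it; move 1/2y to the remainder.
  leading term 1: no divisor's leading term divides it; move -1/2 to the remainder.
The remainder 1/2y - 1/2 is nonzero, so it would be added as the next basis element.

S(g_1, g_2) = -8/3y^2 + 2x + 1/6y + 5/2; remainder on division = 1/2y - 1/2.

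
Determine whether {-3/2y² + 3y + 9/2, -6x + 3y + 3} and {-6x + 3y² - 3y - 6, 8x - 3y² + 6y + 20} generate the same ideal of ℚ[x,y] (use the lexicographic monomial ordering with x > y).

For a fixed monomial order, each ideal has a unique reduced Gröbner basis; comparing bases decides equality.
Buchberger on the first generating set:
f_1 = -3/2y² + 3y + 9/2, LT = y².
f_2 = -6x + 3y + 3, LT = x.

The S-polynomials (S(f_1,f_2)) all reduce to 0 modulo the current basis, so we have a Gröbner basis.
Inter-reduce: drop elements whose leading term is divisible by another's, tail-reduce, and make monic.
Reduced Gröbner basis: {x - ½y - ½, y² - 2y - 3}.

Buchberger on the second generating set:
h_1 = -6x + 3y² - 3y - 6, LT = x.
h_2 = 8x - 3y² + 6y + 20, LT = x.

S(h_1,h_2): lcm = x. S = -⅛y² - ¼y - 3/2.
  leading term y²: no divisor's leading term divides it; move -⅛y² to the remainder.
  leading term y: no divisor's leading term divides it; move -¼y to the remainder.
  leading term 1: no divisor's leading term divides it; move -3/2 to the remainder.
  remainder -⅛y² - ¼y - 3/2 ≠ 0; add k_3 = -⅛y² - ¼y - 3/2 to the basis.

The other S-polynomials (S(h_1,k_3), S(h_2,k_3)) all reduce to 0 modulo the current basis, so we have a Gröbner basis.
Inter-reduce: drop elements whose leading term is divisible by another's, tail-reduce, and make monic.
Reduced Gröbner basis: {x + 3/2y + 7, y² + 2y + 12}.

The bases are distinct; the ideals are different.

No, the ideals differ.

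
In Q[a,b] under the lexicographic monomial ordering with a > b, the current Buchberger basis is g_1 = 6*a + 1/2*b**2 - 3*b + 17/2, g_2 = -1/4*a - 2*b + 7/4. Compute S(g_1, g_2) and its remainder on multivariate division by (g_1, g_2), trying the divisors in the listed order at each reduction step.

lcm(LM(g_1), LM(g_2)) = a.
S = (lcm/LT(g_1))·g_1 − (lcm/LT(g_2))·g_2 = 1/12*b**2 - 17/2*b + 101/12.
Reduce S modulo (g_1, g_2) in that order:
  leading term b**2: no divisor's leading term divides it; move 1/12*b**2 to the remainder.
  leading term b: no divisor's leading term divides it; move -17/2*b to the remainder.
  leading term 1: no divisor's leading term divides it; move 101/12 to the remainder.
The remainder 1/12*b**2 - 17/2*b + 101/12 is nonzero, so it would be added as the next basis element.

S(g_1, g_2) = 1/12*b**2 - 17/2*b + 101/12; remainder on division = 1/12*b**2 - 17/2*b + 101/12.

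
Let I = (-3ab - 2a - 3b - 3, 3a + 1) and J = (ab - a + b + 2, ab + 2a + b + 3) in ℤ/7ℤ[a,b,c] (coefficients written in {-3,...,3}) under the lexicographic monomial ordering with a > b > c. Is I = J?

Yes, the ideals are equal.

Equality of ideals is decidable: compute both reduced Gröbner bases (unique for the ordering) and check whether they agree.
Buchberger on the first generating set:
f_1 = -3ab - 2a - 3b - 3, LT = ab.
f_2 = 3a + 1, LT = a.

S(f_1,f_2): lcm = ab. S = 3a + 3b + 1.
  reduce S modulo (f_1, f_2):
  remainder 3b ≠ 0; add g_3 = 3b to the basis.

The other S-polynomials (S(f_1,g_3), S(f_2,g_3)) all reduce to 0 modulo the current basis, so we have a Gröbner basis.
Inter-reduce: drop elements whose leading term is divisible by another's, tail-reduce, and make monic.
Reduced Gröbner basis: {a - 2, b}.

Buchberger on the second generating set:
h_1 = ab - a + b + 2, LT = ab.
h_2 = ab + 2a + b + 3, LT = ab.

S(h_1,h_2): lcm = ab. S = -3a - 1.
  reduce S modulo (h_1, h_2):
  remainder -3a - 1 ≠ 0; add k_3 = -3a - 1 to the basis.

S(h_1,k_3): lcm = ab. S = -a + 3b + 2.
  reduce S modulo (h_1, h_2, k_3):
  remainder 3b ≠ 0; add k_4 = 3b to the basis.

The other S-polynomials (S(h_2,k_3), S(h_1,k_4), S(h_2,k_4), S(k_3,k_4)) all reduce to 0 modulo the current basis, so we have a Gröbner basis.
Inter-reduce: drop elements whose leading term is divisible by another's, tail-reduce, and make monic.
Reduced Gröbner basis: {a - 2, b}.

The two bases agree; hence the ideals are identical.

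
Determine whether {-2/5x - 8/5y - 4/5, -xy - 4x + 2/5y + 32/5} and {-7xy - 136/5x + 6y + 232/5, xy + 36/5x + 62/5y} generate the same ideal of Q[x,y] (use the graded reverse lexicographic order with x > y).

Equality of ideals is decidable: compute both reduced Gröbner bases (unique for the ordering) and check whether they agree.
Buchberger on the first generating set:
f_1 = -2/5x - 8/5y - 4/5, LT = x.
f_2 = -xy - 4x + 2/5y + 32/5, LT = xy.

S(f_1,f_2): lcm = xy. S = 4y^2 - 4x + 12/5y + 32/5.
  reduce S modulo (f_1, f_2):
  remainder 4y^2 + 92/5y + 72/5 ≠ 0; add g_3 = 4y^2 + 92/5y + 72/5 to the basis.

The other S-polynomials (S(f_1,g_3), S(f_2,g_3)) all reduce to 0 modulo the current basis, so we have a Gröbner basis.
Inter-reduce: drop elements whose leading term is divisible by another's, tail-reduce, and make monic.
Reduced Gröbner basis: {y^2 + 23/5y + 18/5, x + 4y + 2}.

Buchberger on the second generating set:
h_1 = -7xy - 136/5x + 6y + 232/5, LT = xy.
h_2 = xy + 36/5x + 62/5y, LT = xy.

S(h_1,h_2): lcm = xy. S = -116/35x - 464/35y - 232/35.
  reduce S modulo (h_1, h_2):
  remainder -116/35x - 464/35y - 232/35 ≠ 0; add k_3 = -116/35x - 464/35y - 232/35 to the basis.

S(h_1,k_3): lcm = xy. S = -4y^2 + 136/35x - 20/7y - 232/35.
  reduce S modulo (h_1, h_2, k_3):
  remainder -4y^2 - 92/5y - 72/5 ≠ 0; add k_4 = -4y^2 - 92/5y - 72/5 to the basis.

The other S-polynomials (S(h_2,k_3), S(h_1,k_4), S(h_2,k_4), S(k_3,k_4)) all reduce to 0 modulo the current basis, so we have a Gröbner basis.
Inter-reduce: drop elements whose leading term is divisible by another's, tail-reduce, and make monic.
Reduced Gröbner basis: {y^2 + 23/5y + 18/5, x + 4y + 2}.

Same reduced basis, so the two generating sets span the same ideal.
The same test decides containment: I ⊆ J iff every generator of I reduces to 0 modulo a Gröbner basis of J.

Yes, the ideals are equal.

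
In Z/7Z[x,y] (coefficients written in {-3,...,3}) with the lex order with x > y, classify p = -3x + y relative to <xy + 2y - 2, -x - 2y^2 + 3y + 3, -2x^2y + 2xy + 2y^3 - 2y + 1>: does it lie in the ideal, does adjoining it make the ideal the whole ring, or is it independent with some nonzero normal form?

First compute the reduced Gröbner basis of I by Buchberger's algorithm.
f_1 = xy + 2y - 2, LT = xy.
f_2 = -x - 2y^2 + 3y + 3, LT = x.
f_3 = -2x^2y + 2xy + 2y^3 - 2y + 1, LT = x^2y.

S(f_1,f_2): lcm = xy. S = -2y^3 + 3y^2 - 2y - 2.
  leading term y^3: no divisor's leading term divides it; move -2y^3 to the remainder.
  leading term y^2: no divisor's leading term divides it; move 3y^2 to the remainder.
  leading term y: no divisor's leading term divides it; move -2y to the remainder.
  leading term 1: no divisor's leading term divides it; move -2 to the remainder.
  remainder -2y^3 + 3y^2 - 2y - 2 ≠ 0; add h_4 = -2y^3 + 3y^2 - 2y - 2 to the basis.

S(f_1,f_3): lcm = x^2y. S = 3xy - 2x + y^3 - y - 3.
  leading term xy: subtract (3)·f_1 from 3xy - 2x + y^3 - y - 3 → -2x + y^3 + 3
  leading term x: subtract (2)·f_2 from -2x + y^3 + 3 → y^3 - 3y^2 + y - 3
  leading term y^3: subtract (3)·h_4 from y^3 - 3y^2 + y - 3 → 2y^2 + 3
  leading term y^2: no divisor's leading term divides it; move 2y^2 to the remainder.
  leading term 1: no divisor's leading term divides it; move 3 to the remainder.
  remainder 2y^2 + 3 ≠ 0; add h_5 = 2y^2 + 3 to the basis.

S(f_2,f_3): lcm = x^2y. S = 2xy^3 - 3xy^2 - 2xy + y^3 - y - 3.
  leading term xy^3: subtract (2y^2)·f_1 from 2xy^3 - 3xy^2 - 2xy + y^3 - y - 3 → -3xy^2 - 2xy - 3y^3 - 3y^2 - y - 3
  leading term xy^2: subtract (-3y)·f_1 from -3xy^2 - 2xy - 3y^3 - 3y^2 - y - 3 → -2xy - 3y^3 + 3y^2 - 3
  leading term xy: subtract (-2)·f_1 from -2xy - 3y^3 + 3y^2 - 3 → -3y^3 + 3y^2 - 3y
  leading term y^3: subtract (-2)·h_4 from -3y^3 + 3y^2 - 3y → 2y^2 + 3
  leading term y^2: subtract (1)·h_5 from 2y^2 + 3 → 0
  remainder 0.

S(f_1,h_4): lcm = xy^3. S = -2xy^2 - xy - x + 2y^3 - 2y^2.
  leading term xy^2: subtract (-2y)·f_1 from -2xy^2 - xy - x + 2y^3 - 2y^2 → -xy - x + 2y^3 + 2y^2 + 3y
  leading term xy: subtract (-1)·f_1 from -xy - x + 2y^3 + 2y^2 + 3y → -x + 2y^3 + 2y^2 - 2y - 2
  leading term x: subtract (1)·f_2 from -x + 2y^3 + 2y^2 - 2y - 2 → 2y^3 - 3y^2 + 2y + 2
  leading term y^3: subtract (-1)·h_4 from 2y^3 - 3y^2 + 2y + 2 → 0
  remainder 0.

S(f_2,h_4): leading monomials are coprime, so the S-polynomial reduces to 0 (Buchberger's first criterion).
S(f_3,h_4): lcm = x^2y^3. S = -2x^2y^2 - x^2y - x^2 - xy^3 - y^5 + y^3 + 3y^2.
  leading term x^2y^2: subtract (-2xy)·f_1 from -2x^2y^2 - x^2y - x^2 - xy^3 - y^5 + y^3 + 3y^2 → -x^2y - x^2 - xy^3 - 3xy^2 + 3xy - y^5 + y^3 + 3y^2
  leading term x^2y: subtract (-x)·f_1 from -x^2y - x^2 - xy^3 - 3xy^2 + 3xy - y^5 + y^3 + 3y^2 → -x^2 - xy^3 - 3xy^2 - 2xy - 2x - y^5 + y^3 + 3y^2
  leading term x^2: subtract (x)·f_2 from -x^2 - xy^3 - 3xy^2 - 2xy - 2x - y^5 + y^3 + 3y^2 → -xy^3 - xy^2 + 2xy + 2x - y^5 + y^3 + 3y^2
  leading term xy^3: subtract (-y^2)·f_1 from -xy^3 - xy^2 + 2xy + 2x - y^5 + y^3 + 3y^2 → -xy^2 + 2xy + 2x - y^5 + 3y^3 + y^2
  leading term xy^2: subtract (-y)·f_1 from -xy^2 + 2xy + 2x - y^5 + 3y^3 + y^2 → 2xy + 2x - y^5 + 3y^3 + 3y^2 - 2y
  leading term xy: subtract (2)·f_1 from 2xy + 2x - y^5 + 3y^3 + 3y^2 - 2y → 2x - y^5 + 3y^3 + 3y^2 + y - 3
  leading term x: subtract (-2)·f_2 from 2x - y^5 + 3y^3 + 3y^2 + y - 3 → -y^5 + 3y^3 - y^2 + 3
  leading term y^5: subtract (-3y^2)·h_4 from -y^5 + 3y^3 - y^2 + 3 → 2y^4 - 3y^3 + 3
  leading term y^4: subtract (-y)·h_4 from 2y^4 - 3y^3 + 3 → -2y^2 - 2y + 3
  leading term y^2: subtract (-1)·h_5 from -2y^2 - 2y + 3 → -2y - 1
  leading term y: no divisor's leading term divides it; move -2y to the remainder.
  leading term 1: no divisor's leading term divides it; move -1 to the remainder.
  remainder -2y - 1 ≠ 0; add h_6 = -2y - 1 to the basis.

S(f_1,h_5): lcm = xy^2. S = 2x + 2y^2 - 2y.
  leading term x: subtract (-2)·f_2 from 2x + 2y^2 - 2y → -2y^2 - 3y - 1
  leading term y^2: subtract (-1)·h_5 from -2y^2 - 3y - 1 → -3y + 2
  leading term y: subtract (-2)·h_6 from -3y + 2 → 0
  remainder 0.

S(f_2,h_5): leading monomials are coprime, so the S-polynomial reduces to 0 (Buchberger's first criterion).
S(f_3,h_5): lcm = x^2y^2. S = 2x^2 - xy^2 - y^4 + y^2 + 3y.
  leading term x^2: subtract (-2x)·f_2 from 2x^2 - xy^2 - y^4 + y^2 + 3y → 2xy^2 - xy - x - y^4 + y^2 + 3y
  leading term xy^2: subtract (2y)·f_1 from 2xy^2 - xy - x - y^4 + y^2 + 3y → -xy - x - y^4 - 3y^2
  leading term xy: subtract (-1)·f_1 from -xy - x - y^4 - 3y^2 → -x - y^4 - 3y^2 + 2y - 2
  leading term x: subtract (1)·f_2 from -x - y^4 - 3y^2 + 2y - 2 → -y^4 - y^2 - y + 2
  leading term y^4: subtract (-3y)·h_4 from -y^4 - y^2 - y + 2 → 2y^3 + 2
  leading term y^3: subtract (-1)·h_4 from 2y^3 + 2 → 3y^2 - 2y
  leading term y^2: subtract (-2)·h_5 from 3y^2 - 2y → -2y - 1
  leading term y: subtract (1)·h_6 from -2y - 1 → 0
  remainder 0.

S(h_4,h_5): lcm = y^3. S = 2y^2 + 3y + 1.
  leading term y^2: subtract (1)·h_5 from 2y^2 + 3y + 1 → 3y - 2
  leading term y: subtract (2)·h_6 from 3y - 2 → 0
  remainder 0.

S(f_1,h_6): lcm = xy. S = 3x + 2y - 2.
  leading term x: subtract (-3)·f_2 from 3x + 2y - 2 → y^2 - 3y
  leading term y^2: subtract (-3)·h_5 from y^2 - 3y → -3y + 2
  leading term y: subtract (-2)·h_6 from -3y + 2 → 0
  remainder 0.

S(f_2,h_6): leading monomials are coprime, so the S-polynomial reduces to 0 (Buchberger's first criterion).
S(f_3,h_6): lcm = x^2y. S = 3x^2 - xy - y^3 + y + 3.
  leading term x^2: subtract (-3x)·f_2 from 3x^2 - xy - y^3 + y + 3 → xy^2 + xy + 2x - y^3 + y + 3
  leading term xy^2: subtract (y)·f_1 from xy^2 + xy + 2x - y^3 + y + 3 → xy + 2x - y^3 - 2y^2 + 3y + 3
  leading term xy: subtract (1)·f_1 from xy + 2x - y^3 - 2y^2 + 3y + 3 → 2x - y^3 - 2y^2 + y - 2
  leading term x: subtract (-2)·f_2 from 2x - y^3 - 2y^2 + y - 2 → -y^3 + y^2 - 3
  leading term y^3: subtract (-3)·h_4 from -y^3 + y^2 - 3 → 3y^2 + y - 2
  leading term y^2: subtract (-2)·h_5 from 3y^2 + y - 2 → y - 3
  leading term y: subtract (3)·h_6 from y - 3 → 0
  remainder 0.

S(h_4,h_6): lcm = y^3. S = -2y^2 + y + 1.
  leading term y^2: subtract (-1)·h_5 from -2y^2 + y + 1 → y - 3
  leading term y: subtract (3)·h_6 from y - 3 → 0
  remainder 0.

S(h_5,h_6): lcm = y^2. S = 3y - 2.
  leading term y: subtract (2)·h_6 from 3y - 2 → 0
  remainder 0.

Every S-polynomial of the final basis reduces to 0, so we have a Gröbner basis.
Inter-reduce: drop elements whose leading term is divisible by another's, tail-reduce, and make monic.
Reduced Gröbner basis: {x - 1, y - 3}.
Label its elements g_1 = x - 1, g_2 = y - 3.

Reduce p = -3x + y modulo G:
  leading term x: subtract (-3)·g_1 from -3x + y → y - 3
  leading term y: subtract (1)·g_2 from y - 3 → 0
  normal form = 0.
Since the normal form is 0, p ∈ I.

-3x + y lies in I (it reduces to 0).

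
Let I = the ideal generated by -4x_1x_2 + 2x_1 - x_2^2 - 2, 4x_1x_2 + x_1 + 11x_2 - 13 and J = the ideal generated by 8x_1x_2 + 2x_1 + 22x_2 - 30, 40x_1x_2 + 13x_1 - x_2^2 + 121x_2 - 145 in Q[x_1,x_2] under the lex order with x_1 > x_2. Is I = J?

No, the ideals differ.

Equality of ideals is decidable: compute both reduced Gröbner bases (unique for the ordering) and check whether they agree.
Buchberger on the first generating set:
f_1 = -4x_1x_2 + 2x_1 - x_2^2 - 2, LT = x_1x_2.
f_2 = 4x_1x_2 + x_1 + 11x_2 - 13, LT = x_1x_2.

S(f_1,f_2): lcm = x_1x_2. S = -3/4x_1 + 1/4x_2^2 - 11/4x_2 + 15/4.
  leading term x_1: no divisor's leading term divides it; move -3/4x_1 to the remainder.
  leading term x_2^2: no divisor's leading term divides it; move 1/4x_2^2 to the remainder.
  leading term x_2: no divisor's leading term divides it; move -11/4x_2 to the remainder.
  leading term 1: no divisor's leading term divides it; move 15/4 to the remainder.
  remainder -3/4x_1 + 1/4x_2^2 - 11/4x_2 + 15/4 ≠ 0; add g_3 = -3/4x_1 + 1/4x_2^2 - 11/4x_2 + 15/4 to the basis.

S(f_1,g_3): lcm = x_1x_2. S = -1/2x_1 + 1/3x_2^3 - 41/12x_2^2 + 5x_2 + 1/2.
  leading term x_1: subtract (2/3)·g_3 from -1/2x_1 + 1/3x_2^3 - 41/12x_2^2 + 5x_2 + 1/2 → 1/3x_2^3 - 43/12x_2^2 + 41/6x_2 - 2
  leading term x_2^3: no divisor's leading term divides it; move 1/3x_2^3 to the remainder.
  leading term x_2^2: no divisor's leading term divides it; move -43/12x_2^2 to the remainder.
  leading term x_2: no divisor's leading term divides it; move 41/6x_2 to the remainder.
  leading term 1: no divisor's leading term divides it; move -2 to the remainder.
  remainder 1/3x_2^3 - 43/12x_2^2 + 41/6x_2 - 2 ≠ 0; add g_4 = 1/3x_2^3 - 43/12x_2^2 + 41/6x_2 - 2 to the basis.

The other S-polynomials (S(f_2,g_3), S(f_1,g_4), S(f_2,g_4), S(g_3,g_4)) all reduce to 0 modulo the current basis, so we have a Gröbner basis.
Inter-reduce: drop elements whose leading term is divisible by another's, tail-reduce, and make monic.
Reduced Gröbner basis: {x_1 - 1/3x_2^2 + 11/3x_2 - 5, x_2^3 - 43/4x_2^2 + 41/2x_2 - 6}.

Buchberger on the second generating set:
h_1 = 8x_1x_2 + 2x_1 + 22x_2 - 30, LT = x_1x_2.
h_2 = 40x_1x_2 + 13x_1 - x_2^2 + 121x_2 - 145, LT = x_1x_2.

S(h_1,h_2): lcm = x_1x_2. S = -3/40x_1 + 1/40x_2^2 - 11/40x_2 - 1/8.
  leading term x_1: no divisor's leading term divides it; move -3/40x_1 to the remainder.
  leading term x_2^2: no divisor's leading term divides it; move 1/40x_2^2 to the remainder.
  leading term x_2: no divisor's leading term divides it; move -11/40x_2 to the remainder.
  leading term 1: no divisor's leading term divides it; move -1/8 to the remainder.
  remainder -3/40x_1 + 1/40x_2^2 - 11/40x_2 - 1/8 ≠ 0; add k_3 = -3/40x_1 + 1/40x_2^2 - 11/40x_2 - 1/8 to the basis.

S(h_1,k_3): lcm = x_1x_2. S = 1/4x_1 + 1/3x_2^3 - 11/3x_2^2 + 13/12x_2 - 15/4.
  leading term x_1: subtract (-10/3)·k_3 from 1/4x_1 + 1/3x_2^3 - 11/3x_2^2 + 13/12x_2 - 15/4 → 1/3x_2^3 - 43/12x_2^2 + 1/6x_2 - 25/6
  leading term x_2^3: no divisor's leading term divides it; move 1/3x_2^3 to the remainder.
  leading term x_2^2: no divisor's leading term divides it; move -43/12x_2^2 to the remainder.
  leading term x_2: no divisor's leading term divides it; move 1/6x_2 to the remainder.
  leading term 1: no divisor's leading term divides it; move -25/6 to the remainder.
  remainder 1/3x_2^3 - 43/12x_2^2 + 1/6x_2 - 25/6 ≠ 0; add k_4 = 1/3x_2^3 - 43/12x_2^2 + 1/6x_2 - 25/6 to the basis.

The other S-polynomials (S(h_2,k_3), S(h_1,k_4), S(h_2,k_4), S(k_3,k_4)) all reduce to 0 modulo the current basis, so we have a Gröbner basis.
Inter-reduce: drop elements whose leading term is divisible by another's, tail-reduce, and make monic.
Reduced Gröbner basis: {x_1 - 1/3x_2^2 + 11/3x_2 + 5/3, x_2^3 - 43/4x_2^2 + 1/2x_2 - 25/2}.

Since the reduced bases disagree, the two ideals are not the same.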